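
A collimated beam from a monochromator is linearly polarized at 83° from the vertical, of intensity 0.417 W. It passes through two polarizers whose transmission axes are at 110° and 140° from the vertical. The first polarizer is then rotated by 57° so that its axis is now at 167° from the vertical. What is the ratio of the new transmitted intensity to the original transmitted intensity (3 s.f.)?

Before rotation:
I₁ = I₀ cos²(110° − 83°) = I₀ cos²(27°) = 0.7939 I₀.
I₂ = I₁ cos²(140° − 110°) = 0.7939 I₀ · cos²(30°) = 0.5954 I₀.
After rotation:
I₁ = I₀ cos²(167° − 83°) = I₀ cos²(84°) = 0.01093 I₀.
I₂ = I₁ cos²(140° − 167°) = 0.01093 I₀ · cos²(27°) = 0.008674 I₀.
Ratio = 0.008674 / 0.5954 = 0.01457.

I_new/I_old ≈ 0.0146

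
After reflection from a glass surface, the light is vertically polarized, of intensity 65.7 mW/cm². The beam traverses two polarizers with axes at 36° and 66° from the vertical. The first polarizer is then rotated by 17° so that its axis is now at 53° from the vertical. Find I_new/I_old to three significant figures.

Before rotation:
I₁ = I₀ cos²(36° − 0°) = I₀ cos²(36°) = 0.6545 I₀.
I₂ = I₁ cos²(66° − 36°) = 0.6545 I₀ · cos²(30°) = 0.4909 I₀.
After rotation:
I₁ = I₀ cos²(53° − 0°) = I₀ cos²(53°) = 0.3622 I₀.
I₂ = I₁ cos²(66° − 53°) = 0.3622 I₀ · cos²(13°) = 0.3439 I₀.
Ratio = 0.3439 / 0.4909 = 0.7005.

I_new/I_old ≈ 0.700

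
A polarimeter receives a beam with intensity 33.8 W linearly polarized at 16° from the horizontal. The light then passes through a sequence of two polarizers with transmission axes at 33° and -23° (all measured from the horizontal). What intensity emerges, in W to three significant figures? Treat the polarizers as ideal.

I₁ = 33.8 W · cos²(17°) = 30.91 W.
I₂ = I₁ · cos²(56°) = 30.91 · 0.3127 = 9.666 W.

I ≈ 9.67 W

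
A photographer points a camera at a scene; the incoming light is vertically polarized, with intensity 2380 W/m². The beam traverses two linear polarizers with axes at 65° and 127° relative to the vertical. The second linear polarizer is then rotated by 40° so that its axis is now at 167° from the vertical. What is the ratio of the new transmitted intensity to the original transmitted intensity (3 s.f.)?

I_new/I_old ≈ 0.196

Before rotation:
I₁ = I₀ cos²(65° − 0°) = I₀ cos²(65°) = 0.1786 I₀.
I₂ = I₁ cos²(127° − 65°) = 0.1786 I₀ · cos²(62°) = 0.03937 I₀.
After rotation:
I₁ = I₀ cos²(65° − 0°) = I₀ cos²(65°) = 0.1786 I₀.
Angle between axes 1 and 2: 78°. I₂ = 0.1786 I₀ · cos²(78°) = 0.007721 I₀.
Ratio = 0.007721 / 0.03937 = 0.1961.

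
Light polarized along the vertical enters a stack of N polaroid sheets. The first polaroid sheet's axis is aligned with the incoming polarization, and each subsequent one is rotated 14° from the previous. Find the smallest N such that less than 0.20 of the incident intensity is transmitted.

First polarizer is aligned with the polarization: full transmission.
Each further stage multiplies by cos²(14°) = 0.9415.
After N polarizers: T = 0.9415^(N−1). Require T < 0.20 ⇒ N−1 > ln(0.20)/ln(0.9415) = 26.69, so N−1 ≥ 27 and N = 28.
Check: N=28 gives T = 0.1963 < 0.20; N=27 gives T = 0.2085.

N = 28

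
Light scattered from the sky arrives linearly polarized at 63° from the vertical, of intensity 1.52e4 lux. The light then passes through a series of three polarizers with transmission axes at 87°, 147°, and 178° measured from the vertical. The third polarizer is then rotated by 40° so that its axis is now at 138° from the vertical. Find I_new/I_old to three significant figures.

Before rotation:
By Malus's law, I₁ = I₀ cos²(87° − 63°) = I₀ cos²(24°) = 0.8346 I₀.
I₂ = I₁ cos²(147° − 87°) = 0.8346 I₀ · cos²(60°) = 0.2086 I₀.
I₃ = I₂ cos²(178° − 147°) = 0.2086 I₀ · cos²(31°) = 0.1533 I₀.
After rotation:
I₁ = I₀ cos²(87° − 63°) = I₀ cos²(24°) = 0.8346 I₀.
I₂ = I₁ cos²(147° − 87°) = 0.8346 I₀ · cos²(60°) = 0.2086 I₀.
I₃ = I₂ cos²(138° − 147°) = 0.2086 I₀ · cos²(9°) = 0.2035 I₀.
Ratio = 0.2035 / 0.1533 = 1.328.

I_new/I_old ≈ 1.33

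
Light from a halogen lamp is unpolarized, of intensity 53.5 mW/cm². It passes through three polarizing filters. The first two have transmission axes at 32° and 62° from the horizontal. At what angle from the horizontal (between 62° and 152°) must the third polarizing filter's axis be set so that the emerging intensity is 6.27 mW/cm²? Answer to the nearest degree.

θ ≈ 118°

Unpolarized light through the first polarizer → I₁ = ½ I₀, now polarized at 32°.
I₂ = I₁ cos²(62° − 32°) = 0.5 I₀ · cos²(30°) = 0.375 I₀.
Target fraction: 6.27 / 53.5 mW/cm² = 0.1172 of I₀.
Need I₃/I₀ = 0.1172, so cos²(θ − 62°) = 0.1172 / 0.375 = 0.3125.
θ − 62° = arccos(√0.3125) = 56.0°, giving θ ≈ 62 + 56.0 = 118.0°.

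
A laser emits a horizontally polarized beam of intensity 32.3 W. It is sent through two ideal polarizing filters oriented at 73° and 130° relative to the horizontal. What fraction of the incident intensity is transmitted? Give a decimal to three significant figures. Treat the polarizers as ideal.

By Malus's law, I₁ = 32.3 W · cos²(73°) = 2.761 W.
I₂ = I₁ · cos²(57°) = 2.761 · 0.2966 = 0.819 W.
Transmitted fraction = 0.02536.

I/I₀ ≈ 0.0254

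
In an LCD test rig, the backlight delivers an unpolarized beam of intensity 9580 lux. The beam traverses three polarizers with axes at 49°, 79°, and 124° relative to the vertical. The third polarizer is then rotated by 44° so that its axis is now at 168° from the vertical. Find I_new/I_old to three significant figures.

I_new/I_old ≈ 0.000609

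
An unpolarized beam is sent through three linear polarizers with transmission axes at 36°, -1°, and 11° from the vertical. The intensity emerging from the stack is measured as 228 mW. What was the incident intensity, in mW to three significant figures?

Unpolarized light through the first polarizer → I₁ = ½ I₀, now polarized at 36°.
I₂ = I₁ cos²(-1° − 36°) = 0.5 I₀ · cos²(37°) = 0.3189 I₀.
I₃ = I₂ cos²(11° + 1°) = 0.3189 I₀ · cos²(12°) = 0.3051 I₀.
So 228 mW = 0.3051 I₀, giving I₀ = 228/0.3051 = 747.2 mW.

I₀ ≈ 747 mW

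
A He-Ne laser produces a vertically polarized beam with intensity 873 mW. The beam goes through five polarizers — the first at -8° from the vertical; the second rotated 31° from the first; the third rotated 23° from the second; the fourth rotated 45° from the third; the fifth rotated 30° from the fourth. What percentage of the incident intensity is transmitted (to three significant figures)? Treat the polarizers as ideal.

≈ 22.9%

By Malus's law, I₁ = 873 mW · cos²(8°) = 856.1 mW.
I₂ = I₁ · cos²(31°) = 856.1 · 0.7347 = 629 mW.
I₃ = I₂ · cos²(23°) = 629 · 0.8473 = 533 mW.
I₄ = I₃ · cos²(45°) = 533 · 0.5 = 266.5 mW.
I₅ = I₄ · cos²(30°) = 266.5 · 0.75 = 199.9 mW.
That is 22.89% of the incident intensity.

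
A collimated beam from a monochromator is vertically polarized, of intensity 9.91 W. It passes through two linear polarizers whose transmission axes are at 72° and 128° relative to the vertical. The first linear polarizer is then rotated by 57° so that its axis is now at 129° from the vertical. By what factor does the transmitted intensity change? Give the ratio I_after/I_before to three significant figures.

I_new/I_old ≈ 13.3

Before rotation:
I₁ = I₀ cos²(72° − 0°) = I₀ cos²(72°) = 0.09549 I₀.
I₂ = I₁ cos²(128° − 72°) = 0.09549 I₀ · cos²(56°) = 0.02986 I₀.
After rotation:
I₁ = I₀ cos²(129° − 0°) = I₀ cos²(51°) = 0.396 I₀.
I₂ = I₁ cos²(128° − 129°) = 0.396 I₀ · cos²(1°) = 0.3959 I₀.
Ratio = 0.3959 / 0.02986 = 13.26.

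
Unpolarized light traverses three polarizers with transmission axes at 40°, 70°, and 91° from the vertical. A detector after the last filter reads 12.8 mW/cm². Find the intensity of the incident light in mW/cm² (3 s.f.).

I₀ ≈ 39.2 mW/cm²

Unpolarized light through the first polarizer → I₁ = ½ I₀, now polarized at 40°.
I₂ = I₁ cos²(70° − 40°) = 0.5 I₀ · cos²(30°) = 0.375 I₀.
I₃ = I₂ cos²(91° − 70°) = 0.375 I₀ · cos²(21°) = 0.3268 I₀.
So 12.8 mW/cm² = 0.3268 I₀, giving I₀ = 12.8/0.3268 = 39.16 mW/cm².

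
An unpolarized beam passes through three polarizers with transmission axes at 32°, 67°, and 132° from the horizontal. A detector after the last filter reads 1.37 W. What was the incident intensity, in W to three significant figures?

Unpolarized light through the first polarizer → I₁ = ½ I₀, now polarized at 32°.
I₂ = I₁ cos²(67° − 32°) = 0.5 I₀ · cos²(35°) = 0.3355 I₀.
I₃ = I₂ cos²(132° − 67°) = 0.3355 I₀ · cos²(65°) = 0.05992 I₀.
So 1.37 W = 0.05992 I₀, giving I₀ = 1.37/0.05992 = 22.86 W.

I₀ ≈ 22.9 W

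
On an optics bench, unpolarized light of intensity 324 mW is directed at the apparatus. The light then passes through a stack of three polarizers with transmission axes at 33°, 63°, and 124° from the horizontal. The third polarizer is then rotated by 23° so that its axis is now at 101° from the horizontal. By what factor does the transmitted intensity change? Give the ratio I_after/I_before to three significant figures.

Before rotation:
Unpolarized light through the first polarizer → I₁ = ½ I₀, now polarized at 33°.
I₂ = I₁ cos²(63° − 33°) = 0.5 I₀ · cos²(30°) = 0.375 I₀.
I₃ = I₂ cos²(124° − 63°) = 0.375 I₀ · cos²(61°) = 0.08814 I₀.
After rotation:
Unpolarized light through the first polarizer → I₁ = ½ I₀, now polarized at 33°.
I₂ = I₁ cos²(63° − 33°) = 0.5 I₀ · cos²(30°) = 0.375 I₀.
I₃ = I₂ cos²(101° − 63°) = 0.375 I₀ · cos²(38°) = 0.2329 I₀.
Ratio = 0.2329 / 0.08814 = 2.642.

I_new/I_old ≈ 2.64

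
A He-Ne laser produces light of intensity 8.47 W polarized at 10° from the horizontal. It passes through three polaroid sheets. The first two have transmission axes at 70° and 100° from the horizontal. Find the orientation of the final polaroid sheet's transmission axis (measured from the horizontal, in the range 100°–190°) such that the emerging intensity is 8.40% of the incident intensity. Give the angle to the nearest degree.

θ ≈ 148°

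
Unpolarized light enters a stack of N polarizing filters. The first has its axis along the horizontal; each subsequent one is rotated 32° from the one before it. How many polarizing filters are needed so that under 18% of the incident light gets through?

N = 5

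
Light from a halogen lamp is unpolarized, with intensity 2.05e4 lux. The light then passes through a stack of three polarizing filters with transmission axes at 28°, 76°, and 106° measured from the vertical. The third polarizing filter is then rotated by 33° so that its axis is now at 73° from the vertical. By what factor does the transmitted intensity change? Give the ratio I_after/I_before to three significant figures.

Before rotation:
Unpolarized light through the first polarizer → I₁ = ½ I₀, now polarized at 28°.
I₂ = I₁ cos²(76° − 28°) = 0.5 I₀ · cos²(48°) = 0.2239 I₀.
I₃ = I₂ cos²(106° − 76°) = 0.2239 I₀ · cos²(30°) = 0.1679 I₀.
After rotation:
Unpolarized light through the first polarizer → I₁ = ½ I₀, now polarized at 28°.
I₂ = I₁ cos²(76° − 28°) = 0.5 I₀ · cos²(48°) = 0.2239 I₀.
I₃ = I₂ cos²(73° − 76°) = 0.2239 I₀ · cos²(3°) = 0.2233 I₀.
Ratio = 0.2233 / 0.1679 = 1.33.

I_new/I_old ≈ 1.33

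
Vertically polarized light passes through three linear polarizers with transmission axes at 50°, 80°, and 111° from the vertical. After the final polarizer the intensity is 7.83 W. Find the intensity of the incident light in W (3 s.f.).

By Malus's law, I₁ = I₀ cos²(50° − 0°) = I₀ cos²(50°) = 0.4132 I₀.
I₂ = I₁ cos²(80° − 50°) = 0.4132 I₀ · cos²(30°) = 0.3099 I₀.
I₃ = I₂ cos²(111° − 80°) = 0.3099 I₀ · cos²(31°) = 0.2277 I₀.
So 7.83 W = 0.2277 I₀, giving I₀ = 7.83/0.2277 = 34.39 W.

I₀ ≈ 34.4 W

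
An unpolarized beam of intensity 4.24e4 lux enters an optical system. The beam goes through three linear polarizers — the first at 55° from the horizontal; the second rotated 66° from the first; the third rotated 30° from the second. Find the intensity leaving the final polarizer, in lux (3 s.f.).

I ≈ 2630 lux

Unpolarized light through the first polarizer → I₁ = 4.24e4 lux/2 = 2.12e+04 lux, polarized at 55°.
I₂ = I₁ · cos²(66°) = 2.12e+04 · 0.1654 = 3507 lux.
I₃ = I₂ · cos²(30°) = 3507 · 0.75 = 2630 lux.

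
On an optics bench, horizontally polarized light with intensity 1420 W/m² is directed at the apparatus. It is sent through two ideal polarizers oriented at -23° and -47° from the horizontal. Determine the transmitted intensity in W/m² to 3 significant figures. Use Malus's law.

By Malus's law, I₁ = 1420 W/m² · cos²(23°) = 1203 W/m².
I₂ = I₁ · cos²(24°) = 1203 · 0.8346 = 1004 W/m².

I ≈ 1000 W/m²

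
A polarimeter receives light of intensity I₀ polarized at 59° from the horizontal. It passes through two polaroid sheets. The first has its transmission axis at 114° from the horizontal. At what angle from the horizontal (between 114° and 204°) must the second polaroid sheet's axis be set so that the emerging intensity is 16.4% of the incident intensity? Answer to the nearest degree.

θ ≈ 159°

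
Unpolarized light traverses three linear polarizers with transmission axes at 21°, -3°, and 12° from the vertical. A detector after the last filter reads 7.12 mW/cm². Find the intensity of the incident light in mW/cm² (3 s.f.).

Unpolarized light through the first polarizer → I₁ = ½ I₀, now polarized at 21°.
I₂ = I₁ cos²(-3° − 21°) = 0.5 I₀ · cos²(24°) = 0.4173 I₀.
I₃ = I₂ cos²(12° + 3°) = 0.4173 I₀ · cos²(15°) = 0.3893 I₀.
So 7.12 mW/cm² = 0.3893 I₀, giving I₀ = 7.12/0.3893 = 18.29 mW/cm².

I₀ ≈ 18.3 mW/cm²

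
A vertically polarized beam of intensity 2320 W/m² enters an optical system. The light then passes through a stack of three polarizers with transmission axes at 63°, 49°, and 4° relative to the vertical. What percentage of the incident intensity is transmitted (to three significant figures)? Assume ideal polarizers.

≈ 9.70%

By Malus's law, I₁ = 2320 W/m² · cos²(63°) = 478.2 W/m².
I₂ = I₁ · cos²(14°) = 478.2 · 0.9415 = 450.2 W/m².
I₃ = I₂ · cos²(45°) = 450.2 · 0.5 = 225.1 W/m².
That is 9.702% of the incident intensity.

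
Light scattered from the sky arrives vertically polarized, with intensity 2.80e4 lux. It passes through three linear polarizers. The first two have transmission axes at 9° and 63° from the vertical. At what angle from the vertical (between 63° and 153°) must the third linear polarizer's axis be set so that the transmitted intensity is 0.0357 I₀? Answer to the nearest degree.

θ ≈ 134°

I₁ = I₀ cos²(9° − 0°) = I₀ cos²(9°) = 0.9755 I₀.
I₂ = I₁ cos²(63° − 9°) = 0.9755 I₀ · cos²(54°) = 0.337 I₀.
Need I₃/I₀ = 0.0357, so cos²(θ − 63°) = 0.0357 / 0.337 = 0.1059.
θ − 63° = arccos(√0.1059) = 71.0°, giving θ ≈ 63 + 71.0 = 134.0°.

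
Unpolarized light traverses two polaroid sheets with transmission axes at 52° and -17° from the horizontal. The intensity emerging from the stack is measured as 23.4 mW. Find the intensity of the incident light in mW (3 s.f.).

I₀ ≈ 364 mW

Unpolarized light through the first polarizer → I₁ = ½ I₀, now polarized at 52°.
I₂ = I₁ cos²(-17° − 52°) = 0.5 I₀ · cos²(69°) = 0.06421 I₀.
So 23.4 mW = 0.06421 I₀, giving I₀ = 23.4/0.06421 = 364.4 mW.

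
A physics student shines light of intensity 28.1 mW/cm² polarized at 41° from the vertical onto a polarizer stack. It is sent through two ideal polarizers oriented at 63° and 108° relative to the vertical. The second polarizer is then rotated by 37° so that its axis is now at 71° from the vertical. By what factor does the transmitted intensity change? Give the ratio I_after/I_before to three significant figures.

I_new/I_old ≈ 1.96

Before rotation:
I₁ = I₀ cos²(63° − 41°) = I₀ cos²(22°) = 0.8597 I₀.
I₂ = I₁ cos²(108° − 63°) = 0.8597 I₀ · cos²(45°) = 0.4298 I₀.
After rotation:
I₁ = I₀ cos²(63° − 41°) = I₀ cos²(22°) = 0.8597 I₀.
I₂ = I₁ cos²(71° − 63°) = 0.8597 I₀ · cos²(8°) = 0.843 I₀.
Ratio = 0.843 / 0.4298 = 1.961.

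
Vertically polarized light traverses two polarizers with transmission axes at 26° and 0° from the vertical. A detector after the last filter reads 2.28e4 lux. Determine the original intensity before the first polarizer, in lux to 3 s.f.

I₀ ≈ 3.49e4 lux

I₁ = I₀ cos²(26° − 0°) = I₀ cos²(26°) = 0.8078 I₀.
I₂ = I₁ cos²(0° − 26°) = 0.8078 I₀ · cos²(26°) = 0.6526 I₀.
So 2.28e4 lux = 0.6526 I₀, giving I₀ = 2.28e4/0.6526 = 3.494e+04 lux.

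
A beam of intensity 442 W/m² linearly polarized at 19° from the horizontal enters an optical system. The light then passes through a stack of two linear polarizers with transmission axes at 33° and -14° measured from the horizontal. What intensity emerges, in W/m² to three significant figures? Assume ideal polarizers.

I ≈ 194 W/m²

I₁ = 442 W/m² · cos²(14°) = 416.1 W/m².
I₂ = I₁ · cos²(47°) = 416.1 · 0.4651 = 193.6 W/m².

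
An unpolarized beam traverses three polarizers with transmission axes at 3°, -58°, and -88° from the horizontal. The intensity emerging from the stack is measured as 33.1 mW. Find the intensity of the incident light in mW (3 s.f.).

Unpolarized light through the first polarizer → I₁ = ½ I₀, now polarized at 3°.
I₂ = I₁ cos²(-58° − 3°) = 0.5 I₀ · cos²(61°) = 0.1175 I₀.
I₃ = I₂ cos²(-88° + 58°) = 0.1175 I₀ · cos²(30°) = 0.08814 I₀.
So 33.1 mW = 0.08814 I₀, giving I₀ = 33.1/0.08814 = 375.5 mW.

I₀ ≈ 376 mW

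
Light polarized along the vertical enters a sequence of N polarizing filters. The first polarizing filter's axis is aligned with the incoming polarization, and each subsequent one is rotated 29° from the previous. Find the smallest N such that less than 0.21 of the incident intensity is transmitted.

First polarizer is aligned with the polarization: full transmission.
Each further stage multiplies by cos²(29°) = 0.765.
After N polarizers: T = 0.765^(N−1). Require T < 0.21 ⇒ N−1 > ln(0.21)/ln(0.765) = 5.82, so N−1 ≥ 6 and N = 7.
Check: N=7 gives T = 0.2004 < 0.21; N=6 gives T = 0.2619.

N = 7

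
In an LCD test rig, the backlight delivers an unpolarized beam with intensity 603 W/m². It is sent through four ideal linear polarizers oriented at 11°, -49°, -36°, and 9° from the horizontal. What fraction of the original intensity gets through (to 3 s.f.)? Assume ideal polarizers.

Unpolarized light through the first polarizer → I₁ = 603 W/m²/2 = 301.5 W/m², polarized at 11°.
I₂ = I₁ · cos²(60°) = 301.5 · 0.25 = 75.38 W/m².
I₃ = I₂ · cos²(13°) = 75.38 · 0.9494 = 71.56 W/m².
I₄ = I₃ · cos²(45°) = 71.56 · 0.5 = 35.78 W/m².
Transmitted fraction = 0.05934.

I/I₀ ≈ 0.0593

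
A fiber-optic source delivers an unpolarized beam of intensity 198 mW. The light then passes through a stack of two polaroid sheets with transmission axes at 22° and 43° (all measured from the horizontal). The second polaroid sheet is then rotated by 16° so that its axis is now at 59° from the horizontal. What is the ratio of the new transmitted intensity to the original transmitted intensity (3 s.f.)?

Before rotation:
Unpolarized light through the first polarizer → I₁ = ½ I₀, now polarized at 22°.
I₂ = I₁ cos²(43° − 22°) = 0.5 I₀ · cos²(21°) = 0.4358 I₀.
After rotation:
Unpolarized light through the first polarizer → I₁ = ½ I₀, now polarized at 22°.
I₂ = I₁ cos²(59° − 22°) = 0.5 I₀ · cos²(37°) = 0.3189 I₀.
Ratio = 0.3189 / 0.4358 = 0.7318.

I_new/I_old ≈ 0.732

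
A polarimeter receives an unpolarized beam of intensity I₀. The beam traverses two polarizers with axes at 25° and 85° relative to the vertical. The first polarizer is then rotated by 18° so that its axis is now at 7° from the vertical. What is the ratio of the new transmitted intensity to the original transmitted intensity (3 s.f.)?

I_new/I_old ≈ 0.173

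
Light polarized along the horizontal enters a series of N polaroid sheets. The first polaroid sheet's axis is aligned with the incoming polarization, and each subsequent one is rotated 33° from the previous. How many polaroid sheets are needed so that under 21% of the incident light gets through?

N = 6

First polarizer is aligned with the polarization: full transmission.
Each further stage multiplies by cos²(33°) = 0.7034.
After N polarizers: T = 0.7034^(N−1). Require T < 0.21 ⇒ N−1 > ln(0.21)/ln(0.7034) = 4.44, so N−1 ≥ 5 and N = 6.
Check: N=6 gives T = 0.1722 < 0.21; N=5 gives T = 0.2448.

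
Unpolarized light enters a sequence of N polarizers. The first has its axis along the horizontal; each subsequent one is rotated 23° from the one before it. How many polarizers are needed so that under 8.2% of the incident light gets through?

First polarizer halves the unpolarized light: factor 1/2.
Each further stage multiplies by cos²(23°) = 0.8473.
After N polarizers: T = 0.5·0.8473^(N−1). Require T < 0.082 ⇒ N−1 > ln(0.082/0.5)/ln(0.8473) = 10.91, so N−1 ≥ 11 and N = 12.
Check: N=12 gives T = 0.08082 < 0.082; N=11 gives T = 0.09539.

N = 12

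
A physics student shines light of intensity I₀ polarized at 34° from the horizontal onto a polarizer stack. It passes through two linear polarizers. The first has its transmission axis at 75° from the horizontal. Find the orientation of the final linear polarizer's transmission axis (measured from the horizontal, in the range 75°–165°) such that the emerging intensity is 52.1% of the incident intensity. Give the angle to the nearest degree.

θ ≈ 92°

I₁ = I₀ cos²(75° − 34°) = I₀ cos²(41°) = 0.5696 I₀.
Need I₂/I₀ = 0.521, so cos²(θ − 75°) = 0.521 / 0.5696 = 0.9147.
θ − 75° = arccos(√0.9147) = 17.0°, giving θ ≈ 75 + 17.0 = 92.0°.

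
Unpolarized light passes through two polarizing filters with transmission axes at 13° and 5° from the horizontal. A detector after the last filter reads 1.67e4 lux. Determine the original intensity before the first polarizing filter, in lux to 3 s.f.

I₀ ≈ 3.41e4 lux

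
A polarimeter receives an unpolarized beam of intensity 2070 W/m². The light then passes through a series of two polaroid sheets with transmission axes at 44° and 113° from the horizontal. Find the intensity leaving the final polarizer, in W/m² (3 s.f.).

I ≈ 133 W/m²

Unpolarized light through the first polarizer → I₁ = 2070 W/m²/2 = 1035 W/m², polarized at 44°.
I₂ = I₁ · cos²(69°) = 1035 · 0.1284 = 132.9 W/m².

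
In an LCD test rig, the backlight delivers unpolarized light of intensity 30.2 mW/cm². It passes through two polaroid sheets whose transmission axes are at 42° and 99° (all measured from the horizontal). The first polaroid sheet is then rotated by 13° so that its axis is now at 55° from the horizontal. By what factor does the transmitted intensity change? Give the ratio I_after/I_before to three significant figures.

I_new/I_old ≈ 1.74

Before rotation:
Unpolarized light through the first polarizer → I₁ = ½ I₀, now polarized at 42°.
I₂ = I₁ cos²(99° − 42°) = 0.5 I₀ · cos²(57°) = 0.1483 I₀.
After rotation:
Unpolarized light through the first polarizer → I₁ = ½ I₀, now polarized at 55°.
I₂ = I₁ cos²(99° − 55°) = 0.5 I₀ · cos²(44°) = 0.2587 I₀.
Ratio = 0.2587 / 0.1483 = 1.744.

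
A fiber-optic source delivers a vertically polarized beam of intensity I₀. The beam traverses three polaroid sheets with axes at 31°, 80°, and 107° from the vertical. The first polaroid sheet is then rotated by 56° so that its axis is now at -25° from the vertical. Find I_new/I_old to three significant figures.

I_new/I_old ≈ 0.174

Before rotation:
By Malus's law, I₁ = I₀ cos²(31° − 0°) = I₀ cos²(31°) = 0.7347 I₀.
I₂ = I₁ cos²(80° − 31°) = 0.7347 I₀ · cos²(49°) = 0.3162 I₀.
I₃ = I₂ cos²(107° − 80°) = 0.3162 I₀ · cos²(27°) = 0.2511 I₀.
After rotation:
I₁ = I₀ cos²(-25° − 0°) = I₀ cos²(25°) = 0.8214 I₀.
Angle between axes 1 and 2: 75°. I₂ = 0.8214 I₀ · cos²(75°) = 0.05502 I₀.
I₃ = I₂ cos²(107° − 80°) = 0.05502 I₀ · cos²(27°) = 0.04368 I₀.
Ratio = 0.04368 / 0.2511 = 0.174.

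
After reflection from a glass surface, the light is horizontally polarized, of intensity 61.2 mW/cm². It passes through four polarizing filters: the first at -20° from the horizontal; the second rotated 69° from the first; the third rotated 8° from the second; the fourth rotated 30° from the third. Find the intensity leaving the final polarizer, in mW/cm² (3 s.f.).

I ≈ 5.10 mW/cm²

By Malus's law, I₁ = 61.2 mW/cm² · cos²(20°) = 54.04 mW/cm².
I₂ = I₁ · cos²(69°) = 54.04 · 0.1284 = 6.94 mW/cm².
I₃ = I₂ · cos²(8°) = 6.94 · 0.9806 = 6.806 mW/cm².
I₄ = I₃ · cos²(30°) = 6.806 · 0.75 = 5.104 mW/cm².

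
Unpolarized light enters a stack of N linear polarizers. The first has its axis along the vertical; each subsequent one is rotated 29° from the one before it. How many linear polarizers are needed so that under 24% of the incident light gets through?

N = 4

First polarizer halves the unpolarized light: factor 1/2.
Each further stage multiplies by cos²(29°) = 0.765.
After N polarizers: T = 0.5·0.765^(N−1). Require T < 0.24 ⇒ N−1 > ln(0.24/0.5)/ln(0.765) = 2.74, so N−1 ≥ 3 and N = 4.
Check: N=4 gives T = 0.2238 < 0.24; N=3 gives T = 0.2926.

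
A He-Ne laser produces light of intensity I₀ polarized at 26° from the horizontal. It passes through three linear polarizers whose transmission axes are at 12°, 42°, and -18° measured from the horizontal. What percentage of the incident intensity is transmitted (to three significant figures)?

≈ 17.7%

I₁ = I₀ cos²(12° − 26°) = I₀ cos²(14°) = 0.9415 I₀.
I₂ = I₁ cos²(42° − 12°) = 0.9415 I₀ · cos²(30°) = 0.7061 I₀.
I₃ = I₂ cos²(-18° − 42°) = 0.7061 I₀ · cos²(60°) = 0.1765 I₀.
That is 17.65% of the incident intensity.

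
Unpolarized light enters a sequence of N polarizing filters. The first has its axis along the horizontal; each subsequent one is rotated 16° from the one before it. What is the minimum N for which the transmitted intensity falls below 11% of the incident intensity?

N = 21

First polarizer halves the unpolarized light: factor 1/2.
Each further stage multiplies by cos²(16°) = 0.924.
After N polarizers: T = 0.5·0.924^(N−1). Require T < 0.11 ⇒ N−1 > ln(0.11/0.5)/ln(0.924) = 19.16, so N−1 ≥ 20 and N = 21.
Check: N=21 gives T = 0.103 < 0.11; N=20 gives T = 0.1114.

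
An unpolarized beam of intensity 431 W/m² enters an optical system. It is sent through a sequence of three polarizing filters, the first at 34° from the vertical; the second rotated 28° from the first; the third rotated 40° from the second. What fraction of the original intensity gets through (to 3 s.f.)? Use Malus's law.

I/I₀ ≈ 0.229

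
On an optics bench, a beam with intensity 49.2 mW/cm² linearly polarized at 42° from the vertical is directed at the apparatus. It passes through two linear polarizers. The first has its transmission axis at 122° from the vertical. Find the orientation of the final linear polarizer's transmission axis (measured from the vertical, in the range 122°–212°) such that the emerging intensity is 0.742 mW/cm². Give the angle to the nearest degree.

By Malus's law, I₁ = I₀ cos²(122° − 42°) = I₀ cos²(80°) = 0.03015 I₀.
Target fraction: 0.742 / 49.2 mW/cm² = 0.01508 of I₀.
Need I₂/I₀ = 0.01508, so cos²(θ − 122°) = 0.01508 / 0.03015 = 0.5001.
θ − 122° = arccos(√0.5001) = 45.0°, giving θ ≈ 122 + 45.0 = 167.0°.

θ ≈ 167°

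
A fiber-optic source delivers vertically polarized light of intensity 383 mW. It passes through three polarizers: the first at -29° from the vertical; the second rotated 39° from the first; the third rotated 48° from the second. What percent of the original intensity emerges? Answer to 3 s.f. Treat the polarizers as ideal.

I₁ = 383 mW · cos²(29°) = 293 mW.
I₂ = I₁ · cos²(39°) = 293 · 0.604 = 176.9 mW.
I₃ = I₂ · cos²(48°) = 176.9 · 0.4477 = 79.23 mW.
That is 20.69% of the incident intensity.

≈ 20.7%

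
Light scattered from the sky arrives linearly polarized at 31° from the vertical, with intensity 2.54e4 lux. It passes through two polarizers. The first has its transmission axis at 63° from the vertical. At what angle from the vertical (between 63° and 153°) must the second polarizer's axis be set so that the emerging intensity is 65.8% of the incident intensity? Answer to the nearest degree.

θ ≈ 80°

By Malus's law, I₁ = I₀ cos²(63° − 31°) = I₀ cos²(32°) = 0.7192 I₀.
Need I₂/I₀ = 0.658, so cos²(θ − 63°) = 0.658 / 0.7192 = 0.9149.
θ − 63° = arccos(√0.9149) = 17.0°, giving θ ≈ 63 + 17.0 = 80.0°.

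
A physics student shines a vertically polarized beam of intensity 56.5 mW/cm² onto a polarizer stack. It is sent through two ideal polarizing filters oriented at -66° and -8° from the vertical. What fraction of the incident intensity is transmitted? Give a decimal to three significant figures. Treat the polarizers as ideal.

By Malus's law, I₁ = 56.5 mW/cm² · cos²(66°) = 9.347 mW/cm².
I₂ = I₁ · cos²(58°) = 9.347 · 0.2808 = 2.625 mW/cm².
Transmitted fraction = 0.04646.

I/I₀ ≈ 0.0465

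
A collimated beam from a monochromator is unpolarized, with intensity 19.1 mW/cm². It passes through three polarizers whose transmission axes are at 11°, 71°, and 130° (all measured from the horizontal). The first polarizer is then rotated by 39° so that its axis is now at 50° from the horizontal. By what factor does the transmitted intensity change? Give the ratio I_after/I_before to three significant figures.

I_new/I_old ≈ 3.49

Before rotation:
Unpolarized light through the first polarizer → I₁ = ½ I₀, now polarized at 11°.
I₂ = I₁ cos²(71° − 11°) = 0.5 I₀ · cos²(60°) = 0.125 I₀.
I₃ = I₂ cos²(130° − 71°) = 0.125 I₀ · cos²(59°) = 0.03316 I₀.
After rotation:
Unpolarized light through the first polarizer → I₁ = ½ I₀, now polarized at 50°.
I₂ = I₁ cos²(71° − 50°) = 0.5 I₀ · cos²(21°) = 0.4358 I₀.
I₃ = I₂ cos²(130° − 71°) = 0.4358 I₀ · cos²(59°) = 0.1156 I₀.
Ratio = 0.1156 / 0.03316 = 3.486.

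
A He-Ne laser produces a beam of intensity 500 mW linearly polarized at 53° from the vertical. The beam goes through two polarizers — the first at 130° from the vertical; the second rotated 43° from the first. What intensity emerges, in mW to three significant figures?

I ≈ 13.5 mW

I₁ = 500 mW · cos²(77°) = 25.3 mW.
I₂ = I₁ · cos²(43°) = 25.3 · 0.5349 = 13.53 mW.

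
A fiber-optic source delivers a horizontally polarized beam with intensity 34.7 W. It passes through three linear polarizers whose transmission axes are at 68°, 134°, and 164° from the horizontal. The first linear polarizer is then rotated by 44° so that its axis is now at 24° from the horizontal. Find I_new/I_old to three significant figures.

Before rotation:
I₁ = I₀ cos²(68° − 0°) = I₀ cos²(68°) = 0.1403 I₀.
I₂ = I₁ cos²(134° − 68°) = 0.1403 I₀ · cos²(66°) = 0.02322 I₀.
I₃ = I₂ cos²(164° − 134°) = 0.02322 I₀ · cos²(30°) = 0.01741 I₀.
After rotation:
I₁ = I₀ cos²(24° − 0°) = I₀ cos²(24°) = 0.8346 I₀.
Angle between axes 1 and 2: 70°. I₂ = 0.8346 I₀ · cos²(70°) = 0.09763 I₀.
I₃ = I₂ cos²(164° − 134°) = 0.09763 I₀ · cos²(30°) = 0.07322 I₀.
Ratio = 0.07322 / 0.01741 = 4.205.

I_new/I_old ≈ 4.21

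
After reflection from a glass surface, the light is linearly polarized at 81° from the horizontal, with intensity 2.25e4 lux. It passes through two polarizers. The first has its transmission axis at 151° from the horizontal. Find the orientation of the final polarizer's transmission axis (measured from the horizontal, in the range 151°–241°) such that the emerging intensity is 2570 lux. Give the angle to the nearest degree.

I₁ = I₀ cos²(151° − 81°) = I₀ cos²(70°) = 0.117 I₀.
Target fraction: 2570 / 2.25e4 lux = 0.1142 of I₀.
Need I₂/I₀ = 0.1142, so cos²(θ − 151°) = 0.1142 / 0.117 = 0.9764.
θ − 151° = arccos(√0.9764) = 8.8°, giving θ ≈ 151 + 8.8 = 159.8°.

θ ≈ 160°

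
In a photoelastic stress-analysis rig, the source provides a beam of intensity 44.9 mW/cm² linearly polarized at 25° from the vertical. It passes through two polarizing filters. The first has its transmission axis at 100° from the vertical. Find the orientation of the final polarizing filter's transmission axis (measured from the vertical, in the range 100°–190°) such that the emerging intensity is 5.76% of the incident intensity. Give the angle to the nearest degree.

I₁ = I₀ cos²(100° − 25°) = I₀ cos²(75°) = 0.06699 I₀.
Need I₂/I₀ = 0.0576, so cos²(θ − 100°) = 0.0576 / 0.06699 = 0.8599.
θ − 100° = arccos(√0.8599) = 22.0°, giving θ ≈ 100 + 22.0 = 122.0°.

θ ≈ 122°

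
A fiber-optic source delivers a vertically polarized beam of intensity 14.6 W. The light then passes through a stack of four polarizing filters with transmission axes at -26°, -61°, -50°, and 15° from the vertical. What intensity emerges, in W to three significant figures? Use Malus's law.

By Malus's law, I₁ = 14.6 W · cos²(26°) = 11.79 W.
I₂ = I₁ · cos²(35°) = 11.79 · 0.671 = 7.914 W.
I₃ = I₂ · cos²(11°) = 7.914 · 0.9636 = 7.626 W.
I₄ = I₃ · cos²(65°) = 7.626 · 0.1786 = 1.362 W.

I ≈ 1.36 W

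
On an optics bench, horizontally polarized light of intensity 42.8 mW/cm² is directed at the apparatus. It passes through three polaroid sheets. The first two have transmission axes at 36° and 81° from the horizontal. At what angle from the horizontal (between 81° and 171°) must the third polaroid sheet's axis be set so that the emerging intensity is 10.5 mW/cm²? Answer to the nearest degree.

I₁ = I₀ cos²(36° − 0°) = I₀ cos²(36°) = 0.6545 I₀.
I₂ = I₁ cos²(81° − 36°) = 0.6545 I₀ · cos²(45°) = 0.3273 I₀.
Target fraction: 10.5 / 42.8 mW/cm² = 0.2453 of I₀.
Need I₃/I₀ = 0.2453, so cos²(θ − 81°) = 0.2453 / 0.3273 = 0.7497.
θ − 81° = arccos(√0.7497) = 30.0°, giving θ ≈ 81 + 30.0 = 111.0°.

θ ≈ 111°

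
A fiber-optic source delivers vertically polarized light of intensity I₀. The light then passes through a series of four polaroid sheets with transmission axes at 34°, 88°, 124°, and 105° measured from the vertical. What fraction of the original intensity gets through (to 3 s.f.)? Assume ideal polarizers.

I₁ = I₀ cos²(34° − 0°) = I₀ cos²(34°) = 0.6873 I₀.
I₂ = I₁ cos²(88° − 34°) = 0.6873 I₀ · cos²(54°) = 0.2375 I₀.
I₃ = I₂ cos²(124° − 88°) = 0.2375 I₀ · cos²(36°) = 0.1554 I₀.
I₄ = I₃ cos²(105° − 124°) = 0.1554 I₀ · cos²(19°) = 0.1389 I₀.
Transmitted fraction = 0.1389.

≈ 0.139 I₀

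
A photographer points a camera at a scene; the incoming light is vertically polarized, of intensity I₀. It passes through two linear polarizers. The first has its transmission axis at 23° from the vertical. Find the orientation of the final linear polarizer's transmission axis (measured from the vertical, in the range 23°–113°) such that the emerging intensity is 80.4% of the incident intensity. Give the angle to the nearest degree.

θ ≈ 36°

I₁ = I₀ cos²(23° − 0°) = I₀ cos²(23°) = 0.8473 I₀.
Need I₂/I₀ = 0.804, so cos²(θ − 23°) = 0.804 / 0.8473 = 0.9489.
θ − 23° = arccos(√0.9489) = 13.1°, giving θ ≈ 23 + 13.1 = 36.1°.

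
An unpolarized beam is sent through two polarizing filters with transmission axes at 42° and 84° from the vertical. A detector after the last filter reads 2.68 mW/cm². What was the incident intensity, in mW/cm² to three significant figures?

I₀ ≈ 9.71 mW/cm²

Unpolarized light through the first polarizer → I₁ = ½ I₀, now polarized at 42°.
I₂ = I₁ cos²(84° − 42°) = 0.5 I₀ · cos²(42°) = 0.2761 I₀.
So 2.68 mW/cm² = 0.2761 I₀, giving I₀ = 2.68/0.2761 = 9.705 mW/cm².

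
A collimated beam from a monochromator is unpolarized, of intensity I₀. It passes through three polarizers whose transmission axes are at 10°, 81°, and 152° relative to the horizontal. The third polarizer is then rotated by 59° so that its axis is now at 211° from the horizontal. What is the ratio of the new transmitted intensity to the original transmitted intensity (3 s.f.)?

Before rotation:
Unpolarized light through the first polarizer → I₁ = ½ I₀, now polarized at 10°.
I₂ = I₁ cos²(81° − 10°) = 0.5 I₀ · cos²(71°) = 0.053 I₀.
I₃ = I₂ cos²(152° − 81°) = 0.053 I₀ · cos²(71°) = 0.005617 I₀.
After rotation:
Unpolarized light through the first polarizer → I₁ = ½ I₀, now polarized at 10°.
I₂ = I₁ cos²(81° − 10°) = 0.5 I₀ · cos²(71°) = 0.053 I₀.
Angle between axes 2 and 3: 50°. I₃ = 0.053 I₀ · cos²(50°) = 0.0219 I₀.
Ratio = 0.0219 / 0.005617 = 3.898.

I_new/I_old ≈ 3.90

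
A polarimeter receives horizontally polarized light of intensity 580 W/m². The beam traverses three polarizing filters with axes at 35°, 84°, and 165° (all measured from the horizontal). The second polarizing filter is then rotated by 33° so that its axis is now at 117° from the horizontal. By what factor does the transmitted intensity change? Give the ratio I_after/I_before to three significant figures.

I_new/I_old ≈ 0.823

Before rotation:
I₁ = I₀ cos²(35° − 0°) = I₀ cos²(35°) = 0.671 I₀.
I₂ = I₁ cos²(84° − 35°) = 0.671 I₀ · cos²(49°) = 0.2888 I₀.
I₃ = I₂ cos²(165° − 84°) = 0.2888 I₀ · cos²(81°) = 0.007068 I₀.
After rotation:
I₁ = I₀ cos²(35° − 0°) = I₀ cos²(35°) = 0.671 I₀.
I₂ = I₁ cos²(117° − 35°) = 0.671 I₀ · cos²(82°) = 0.013 I₀.
I₃ = I₂ cos²(165° − 117°) = 0.013 I₀ · cos²(48°) = 0.005819 I₀.
Ratio = 0.005819 / 0.007068 = 0.8233.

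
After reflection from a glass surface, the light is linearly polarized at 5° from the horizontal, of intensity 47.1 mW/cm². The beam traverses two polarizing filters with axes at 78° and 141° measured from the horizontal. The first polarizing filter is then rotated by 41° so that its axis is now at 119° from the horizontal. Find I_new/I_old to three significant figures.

I_new/I_old ≈ 8.07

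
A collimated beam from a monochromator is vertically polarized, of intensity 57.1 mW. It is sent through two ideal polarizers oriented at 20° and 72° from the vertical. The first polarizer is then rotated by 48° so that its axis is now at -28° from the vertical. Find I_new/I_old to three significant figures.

I_new/I_old ≈ 0.0702

Before rotation:
I₁ = I₀ cos²(20° − 0°) = I₀ cos²(20°) = 0.883 I₀.
I₂ = I₁ cos²(72° − 20°) = 0.883 I₀ · cos²(52°) = 0.3347 I₀.
After rotation:
I₁ = I₀ cos²(-28° − 0°) = I₀ cos²(28°) = 0.7796 I₀.
Angle between axes 1 and 2: 80°. I₂ = 0.7796 I₀ · cos²(80°) = 0.02351 I₀.
Ratio = 0.02351 / 0.3347 = 0.07024.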